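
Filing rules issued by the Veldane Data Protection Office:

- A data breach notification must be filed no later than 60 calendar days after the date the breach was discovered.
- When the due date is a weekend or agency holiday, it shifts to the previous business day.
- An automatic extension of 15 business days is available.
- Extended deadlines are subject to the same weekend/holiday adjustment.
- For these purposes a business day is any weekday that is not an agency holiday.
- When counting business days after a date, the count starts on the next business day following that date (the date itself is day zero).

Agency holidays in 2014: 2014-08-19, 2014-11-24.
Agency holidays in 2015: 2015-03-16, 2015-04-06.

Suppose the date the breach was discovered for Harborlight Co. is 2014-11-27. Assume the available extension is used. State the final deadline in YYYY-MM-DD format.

From 2014-11-27, 60 calendar days later is 2015-01-26.
2015-01-26 is a Monday and not a listed holiday, so it stands.
Applying the 15-business-day extension: 15 business days after 2015-01-26 is 2015-02-16.
2015-02-16 (Monday) is already a business day.
Deadline: 2015-02-16.

2015-02-16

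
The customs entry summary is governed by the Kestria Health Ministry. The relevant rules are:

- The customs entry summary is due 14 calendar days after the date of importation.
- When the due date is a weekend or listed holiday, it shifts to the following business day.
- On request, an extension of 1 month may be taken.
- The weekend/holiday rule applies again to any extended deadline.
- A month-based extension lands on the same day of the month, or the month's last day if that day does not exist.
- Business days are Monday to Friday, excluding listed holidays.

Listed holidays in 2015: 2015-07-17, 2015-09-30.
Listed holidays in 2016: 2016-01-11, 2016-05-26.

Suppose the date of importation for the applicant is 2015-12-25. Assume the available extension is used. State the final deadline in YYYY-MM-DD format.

From 2015-12-25, 14 calendar days later is 2016-01-08.
2016-01-08 is a Friday and not a listed holiday, so it stands.
Applying the 1 month extension: 1 month after 2016-01-08 is 2016-02-08.
2016-02-08 is a Monday and not a listed holiday, so it stands.
Deadline: 2016-02-08.

2016-02-08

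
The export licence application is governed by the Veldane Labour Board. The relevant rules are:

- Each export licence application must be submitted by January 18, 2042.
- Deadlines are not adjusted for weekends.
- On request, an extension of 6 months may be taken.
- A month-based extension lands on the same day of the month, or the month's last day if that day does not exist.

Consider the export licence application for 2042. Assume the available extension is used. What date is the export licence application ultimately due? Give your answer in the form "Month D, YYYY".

July 18, 2042

The stated deadline is January 18, 2042.
No adjustment is made for weekends or holidays, so January 18, 2042 stands.
Applying the 6 months extension: 6 months after January 18, 2042 is July 18, 2042.
July 18, 2042 is a Friday; no weekend or holiday adjustment applies.
Final deadline: July 18, 2042.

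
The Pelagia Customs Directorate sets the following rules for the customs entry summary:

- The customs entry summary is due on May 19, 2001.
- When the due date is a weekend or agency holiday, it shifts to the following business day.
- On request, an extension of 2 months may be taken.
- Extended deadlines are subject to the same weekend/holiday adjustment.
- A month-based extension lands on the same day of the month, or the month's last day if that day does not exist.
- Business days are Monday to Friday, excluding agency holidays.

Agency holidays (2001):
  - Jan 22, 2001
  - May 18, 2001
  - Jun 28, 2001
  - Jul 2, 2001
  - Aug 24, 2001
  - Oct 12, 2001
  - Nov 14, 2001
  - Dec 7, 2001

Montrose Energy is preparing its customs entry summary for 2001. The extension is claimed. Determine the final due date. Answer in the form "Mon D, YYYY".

Jul 23, 2001

The statutory due date is May 19, 2001.
May 19, 2001 falls on a Saturday. Rolling to the next business day gives May 21, 2001, a Monday.
The 2 months extension carries May 21, 2001 to Jul 21, 2001.
Jul 21, 2001 is a Saturday, so it moves to the next business day, Jul 23, 2001 (Monday).
Final deadline: Jul 23, 2001.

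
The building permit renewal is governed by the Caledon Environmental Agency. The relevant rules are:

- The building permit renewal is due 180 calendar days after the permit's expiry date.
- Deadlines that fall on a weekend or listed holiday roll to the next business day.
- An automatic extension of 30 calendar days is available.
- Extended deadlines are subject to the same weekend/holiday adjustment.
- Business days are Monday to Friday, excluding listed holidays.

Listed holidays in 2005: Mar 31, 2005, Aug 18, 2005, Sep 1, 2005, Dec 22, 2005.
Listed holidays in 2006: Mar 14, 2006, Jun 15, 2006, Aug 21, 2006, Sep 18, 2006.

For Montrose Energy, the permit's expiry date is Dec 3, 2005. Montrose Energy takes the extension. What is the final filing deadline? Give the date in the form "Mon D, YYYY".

Jul 3, 2006

Adding 180 calendar days to Dec 3, 2005 gives Jun 1, 2006.
Jun 1, 2006 is a Thursday and not a listed holiday, so it stands.
With the 30-day extension, Jun 1, 2006 becomes Jul 1, 2006.
Jul 1, 2006 falls on a Saturday. Rolling to the next business day gives Jul 3, 2006, a Monday.
Deadline: Jul 3, 2006.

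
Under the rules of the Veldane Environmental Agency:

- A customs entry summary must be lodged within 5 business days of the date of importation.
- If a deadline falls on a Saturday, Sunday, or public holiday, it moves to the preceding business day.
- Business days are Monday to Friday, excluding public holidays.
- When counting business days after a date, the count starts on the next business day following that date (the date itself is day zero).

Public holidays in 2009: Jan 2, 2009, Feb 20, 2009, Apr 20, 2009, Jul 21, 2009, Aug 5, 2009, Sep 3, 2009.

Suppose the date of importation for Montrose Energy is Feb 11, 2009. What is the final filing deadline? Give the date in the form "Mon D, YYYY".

Feb 18, 2009

5 business days after Feb 11, 2009, excluding weekends and holidays, is Feb 18, 2009.
Feb 18, 2009 is a Wednesday and not a listed holiday, so it stands.
So the filing is due Feb 18, 2009.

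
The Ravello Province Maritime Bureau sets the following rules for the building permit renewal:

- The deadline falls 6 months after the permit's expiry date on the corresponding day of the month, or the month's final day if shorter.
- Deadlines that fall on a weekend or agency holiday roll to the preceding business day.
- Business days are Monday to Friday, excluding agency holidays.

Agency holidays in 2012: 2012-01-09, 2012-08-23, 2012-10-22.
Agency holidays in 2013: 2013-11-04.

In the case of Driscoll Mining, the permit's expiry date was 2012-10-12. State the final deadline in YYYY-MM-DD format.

Moving 6 months forward from 2012-10-12 on the corresponding day gives 2013-04-12.
2013-04-12 is a Friday and not a listed holiday, so it stands.
The final due date is 2013-04-12.

2013-04-12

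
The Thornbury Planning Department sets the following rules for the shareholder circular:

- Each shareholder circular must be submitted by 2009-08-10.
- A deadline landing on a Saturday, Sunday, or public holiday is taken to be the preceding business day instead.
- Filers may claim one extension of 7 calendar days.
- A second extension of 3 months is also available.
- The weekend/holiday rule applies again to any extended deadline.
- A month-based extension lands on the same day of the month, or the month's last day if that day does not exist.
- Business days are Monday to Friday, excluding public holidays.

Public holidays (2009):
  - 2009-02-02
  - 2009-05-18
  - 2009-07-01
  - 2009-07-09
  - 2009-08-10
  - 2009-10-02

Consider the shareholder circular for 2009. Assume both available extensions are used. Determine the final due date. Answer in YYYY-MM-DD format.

The stated deadline is 2009-08-10.
Because 2009-08-10 is a listed holiday, the deadline becomes 2009-08-07 (Friday).
The 7-calendar-day extension moves the deadline from 2009-08-07 to 2009-08-14.
2009-08-14 falls on a Friday, which is a business day, so no adjustment is needed.
The 3 months extension carries 2009-08-14 to 2009-11-14.
2009-11-14 falls on a Saturday. Rolling to the preceding business day gives 2009-11-13, a Friday.
So the filing is due 2009-11-13.

2009-11-13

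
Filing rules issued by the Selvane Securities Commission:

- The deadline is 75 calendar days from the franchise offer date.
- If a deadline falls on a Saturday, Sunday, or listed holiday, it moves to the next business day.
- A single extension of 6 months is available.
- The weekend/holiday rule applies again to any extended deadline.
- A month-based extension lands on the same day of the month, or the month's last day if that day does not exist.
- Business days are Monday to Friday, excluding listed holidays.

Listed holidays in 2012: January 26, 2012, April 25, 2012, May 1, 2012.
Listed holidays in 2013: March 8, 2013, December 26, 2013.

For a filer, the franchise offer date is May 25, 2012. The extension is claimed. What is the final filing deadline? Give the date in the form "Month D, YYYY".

February 8, 2013

From May 25, 2012, 75 calendar days later is August 8, 2012.
Since August 8, 2012 is a Wednesday and not a holiday, the date is unchanged.
The 6 months extension carries August 8, 2012 to February 8, 2013.
Since February 8, 2013 is a Friday and not a holiday, the date is unchanged.
Deadline: February 8, 2013.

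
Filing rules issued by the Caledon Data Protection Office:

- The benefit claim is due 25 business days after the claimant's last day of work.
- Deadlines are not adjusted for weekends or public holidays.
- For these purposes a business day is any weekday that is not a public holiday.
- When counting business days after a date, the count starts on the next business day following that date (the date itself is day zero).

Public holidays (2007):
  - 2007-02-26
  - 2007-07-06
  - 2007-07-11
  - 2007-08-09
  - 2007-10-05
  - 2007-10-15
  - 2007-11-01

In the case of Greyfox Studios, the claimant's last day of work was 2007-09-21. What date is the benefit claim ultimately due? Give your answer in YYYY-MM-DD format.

25 business days after 2007-09-21, excluding weekends and holidays, is 2007-10-30.
2007-10-30 falls on a Tuesday. The rules make no weekend/holiday allowance, so it remains 2007-10-30.
Deadline: 2007-10-30.

2007-10-30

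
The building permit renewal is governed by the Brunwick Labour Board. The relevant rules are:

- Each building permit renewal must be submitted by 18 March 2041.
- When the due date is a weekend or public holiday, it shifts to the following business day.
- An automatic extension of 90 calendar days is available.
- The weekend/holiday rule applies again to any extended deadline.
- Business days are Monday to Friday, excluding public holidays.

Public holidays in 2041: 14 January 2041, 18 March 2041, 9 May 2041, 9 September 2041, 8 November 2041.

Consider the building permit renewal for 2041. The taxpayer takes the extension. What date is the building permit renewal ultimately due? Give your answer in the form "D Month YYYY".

17 June 2041

The stated deadline is 18 March 2041.
18 March 2041 is a listed holiday; the next business day is 19 March 2041 (Tuesday).
The 90-calendar-day extension moves the deadline from 19 March 2041 to 17 June 2041.
17 June 2041 is a Monday and not a listed holiday, so it stands.
The final due date is 17 June 2041.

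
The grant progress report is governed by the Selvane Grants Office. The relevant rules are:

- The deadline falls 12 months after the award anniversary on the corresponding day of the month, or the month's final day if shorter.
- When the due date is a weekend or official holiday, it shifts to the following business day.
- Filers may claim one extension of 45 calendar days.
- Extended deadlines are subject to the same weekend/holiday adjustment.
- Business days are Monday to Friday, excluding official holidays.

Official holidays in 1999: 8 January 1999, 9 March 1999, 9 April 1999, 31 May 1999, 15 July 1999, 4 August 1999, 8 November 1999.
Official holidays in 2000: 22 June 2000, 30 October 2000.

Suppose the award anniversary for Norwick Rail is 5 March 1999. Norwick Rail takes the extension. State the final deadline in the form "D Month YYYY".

12 months from 5 March 1999 is 5 March 2000.
Because 5 March 2000 is a Sunday, the deadline becomes 6 March 2000 (Monday).
Applying the 45-calendar-day extension: 6 March 2000 + 45 days = 20 April 2000.
20 April 2000 falls on a Thursday, which is a business day, so no adjustment is needed.
The final due date is 20 April 2000.

20 April 2000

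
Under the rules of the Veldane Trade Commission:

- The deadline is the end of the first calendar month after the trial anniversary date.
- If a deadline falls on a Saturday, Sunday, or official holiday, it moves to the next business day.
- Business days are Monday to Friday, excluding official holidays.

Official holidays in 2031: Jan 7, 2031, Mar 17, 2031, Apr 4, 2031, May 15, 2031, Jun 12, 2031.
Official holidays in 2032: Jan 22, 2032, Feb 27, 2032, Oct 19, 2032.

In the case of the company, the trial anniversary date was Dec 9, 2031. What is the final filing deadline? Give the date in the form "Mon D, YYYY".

Feb 2, 2032

The first month after Dec 9, 2031 is January 2032, whose last day is Jan 31, 2032.
Jan 31, 2032 is a Saturday; the next business day is Feb 2, 2032 (Monday).
The final due date is Feb 2, 2032.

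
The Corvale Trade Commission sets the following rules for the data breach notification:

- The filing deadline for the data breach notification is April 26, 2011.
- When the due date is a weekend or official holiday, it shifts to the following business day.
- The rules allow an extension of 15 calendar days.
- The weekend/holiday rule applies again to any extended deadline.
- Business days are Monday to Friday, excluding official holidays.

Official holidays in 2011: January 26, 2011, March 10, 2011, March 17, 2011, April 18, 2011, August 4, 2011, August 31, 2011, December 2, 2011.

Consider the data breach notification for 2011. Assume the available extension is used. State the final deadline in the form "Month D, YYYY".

May 11, 2011

Start from the fixed due date, April 26, 2011.
April 26, 2011 (Tuesday) is already a business day.
Applying the 15-calendar-day extension: April 26, 2011 + 15 days = May 11, 2011.
Since May 11, 2011 is a Wednesday and not a holiday, the date is unchanged.
So the filing is due May 11, 2011.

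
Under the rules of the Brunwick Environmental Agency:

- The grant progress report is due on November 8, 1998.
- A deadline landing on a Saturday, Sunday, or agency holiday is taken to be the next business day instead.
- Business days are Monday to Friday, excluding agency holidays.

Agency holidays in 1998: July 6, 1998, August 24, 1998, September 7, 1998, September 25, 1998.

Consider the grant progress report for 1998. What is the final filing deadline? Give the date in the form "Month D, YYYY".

November 9, 1998

The statutory due date is November 8, 1998.
Because November 8, 1998 is a Sunday, the deadline becomes November 9, 1998 (Monday).
So the filing is due November 9, 1998.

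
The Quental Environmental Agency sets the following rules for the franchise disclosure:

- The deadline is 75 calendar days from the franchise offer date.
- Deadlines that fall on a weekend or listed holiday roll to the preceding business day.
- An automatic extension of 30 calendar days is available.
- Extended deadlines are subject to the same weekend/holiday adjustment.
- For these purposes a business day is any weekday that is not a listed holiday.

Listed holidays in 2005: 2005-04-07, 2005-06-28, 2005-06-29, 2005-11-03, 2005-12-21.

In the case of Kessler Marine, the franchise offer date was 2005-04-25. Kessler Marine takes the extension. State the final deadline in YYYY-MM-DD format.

From 2005-04-25, 75 calendar days later is 2005-07-09.
2005-07-09 is a Saturday; the preceding business day is 2005-07-08 (Friday).
Add the 30 calendar-day extension to 2005-07-08: 2005-08-07.
Because 2005-08-07 is a Sunday, the deadline becomes 2005-08-05 (Friday).
Final deadline: 2005-08-05.

2005-08-05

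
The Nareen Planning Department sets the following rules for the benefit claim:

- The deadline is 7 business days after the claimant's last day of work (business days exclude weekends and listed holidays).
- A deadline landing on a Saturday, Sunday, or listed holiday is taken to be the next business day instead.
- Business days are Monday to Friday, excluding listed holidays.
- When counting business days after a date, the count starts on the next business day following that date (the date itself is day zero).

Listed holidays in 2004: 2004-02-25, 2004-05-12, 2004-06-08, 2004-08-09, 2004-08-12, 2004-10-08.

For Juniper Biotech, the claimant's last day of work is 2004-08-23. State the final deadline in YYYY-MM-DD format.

2004-09-01

Starting the day after 2004-08-23 and counting 7 business days lands on 2004-09-01.
2004-09-01 is a Wednesday and not a listed holiday, so it stands.
So the filing is due 2004-09-01.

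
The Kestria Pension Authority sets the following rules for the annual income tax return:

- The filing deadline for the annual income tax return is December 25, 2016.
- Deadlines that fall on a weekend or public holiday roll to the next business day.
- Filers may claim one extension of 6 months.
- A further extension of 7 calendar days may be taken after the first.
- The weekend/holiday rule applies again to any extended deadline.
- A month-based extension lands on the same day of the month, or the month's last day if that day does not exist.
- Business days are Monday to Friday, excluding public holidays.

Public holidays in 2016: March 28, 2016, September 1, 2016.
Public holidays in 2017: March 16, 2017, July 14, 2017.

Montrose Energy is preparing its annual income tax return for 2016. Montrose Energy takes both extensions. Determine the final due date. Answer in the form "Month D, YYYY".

July 3, 2017

The stated deadline is December 25, 2016.
December 25, 2016 is a Sunday, so it moves to the next business day, December 26, 2016 (Monday).
The 6 months extension carries December 26, 2016 to June 26, 2017.
June 26, 2017 is a Monday and not a listed holiday, so it stands.
With the 7-day extension, June 26, 2017 becomes July 3, 2017.
July 3, 2017 is a Monday and not a listed holiday, so it stands.
The final due date is July 3, 2017.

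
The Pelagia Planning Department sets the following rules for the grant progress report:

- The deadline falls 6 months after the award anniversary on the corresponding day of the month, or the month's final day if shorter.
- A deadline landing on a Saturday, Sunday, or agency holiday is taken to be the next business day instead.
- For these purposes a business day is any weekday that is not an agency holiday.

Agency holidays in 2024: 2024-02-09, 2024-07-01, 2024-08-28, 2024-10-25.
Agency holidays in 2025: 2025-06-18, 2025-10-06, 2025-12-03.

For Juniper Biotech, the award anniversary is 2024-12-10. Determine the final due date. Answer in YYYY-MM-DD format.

2025-06-10

6 months from 2024-12-10 is 2025-06-10.
Since 2025-06-10 is a Tuesday and not a holiday, the date is unchanged.
So the filing is due 2025-06-10.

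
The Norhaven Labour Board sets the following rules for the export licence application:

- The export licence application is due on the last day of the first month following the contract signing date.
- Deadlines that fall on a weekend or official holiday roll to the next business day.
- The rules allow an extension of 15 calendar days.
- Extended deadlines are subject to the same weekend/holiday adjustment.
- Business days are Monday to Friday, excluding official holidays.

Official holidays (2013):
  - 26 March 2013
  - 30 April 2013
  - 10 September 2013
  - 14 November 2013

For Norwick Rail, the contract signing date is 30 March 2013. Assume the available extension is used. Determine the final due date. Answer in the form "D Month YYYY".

16 May 2013

The first month after 30 March 2013 is April 2013, whose last day is 30 April 2013.
30 April 2013 is a listed holiday, so it moves to the next business day, 1 May 2013 (Wednesday).
Applying the 15-calendar-day extension: 1 May 2013 + 15 days = 16 May 2013.
16 May 2013 (Thursday) is already a business day.
So the filing is due 16 May 2013.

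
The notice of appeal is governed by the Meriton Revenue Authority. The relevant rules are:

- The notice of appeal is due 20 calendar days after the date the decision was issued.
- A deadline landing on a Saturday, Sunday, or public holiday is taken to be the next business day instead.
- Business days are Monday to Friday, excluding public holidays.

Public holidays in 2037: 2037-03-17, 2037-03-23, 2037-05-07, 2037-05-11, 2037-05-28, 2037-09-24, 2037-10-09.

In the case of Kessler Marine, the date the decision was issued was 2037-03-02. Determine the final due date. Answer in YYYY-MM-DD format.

Adding 20 calendar days to 2037-03-02 gives 2037-03-22.
2037-03-22 is a Sunday, so it moves to the next business day, 2037-03-24 (Tuesday).
So the filing is due 2037-03-24.

2037-03-24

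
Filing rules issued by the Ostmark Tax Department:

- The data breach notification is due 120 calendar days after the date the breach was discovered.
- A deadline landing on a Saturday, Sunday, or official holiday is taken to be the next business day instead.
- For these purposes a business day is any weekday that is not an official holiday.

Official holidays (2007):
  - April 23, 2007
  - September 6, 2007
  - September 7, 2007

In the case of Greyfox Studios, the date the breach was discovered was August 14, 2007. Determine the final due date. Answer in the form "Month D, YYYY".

December 12, 2007

120 calendar days after August 14, 2007 is December 12, 2007.
December 12, 2007 falls on a Wednesday, which is a business day, so no adjustment is needed.
The final due date is December 12, 2007.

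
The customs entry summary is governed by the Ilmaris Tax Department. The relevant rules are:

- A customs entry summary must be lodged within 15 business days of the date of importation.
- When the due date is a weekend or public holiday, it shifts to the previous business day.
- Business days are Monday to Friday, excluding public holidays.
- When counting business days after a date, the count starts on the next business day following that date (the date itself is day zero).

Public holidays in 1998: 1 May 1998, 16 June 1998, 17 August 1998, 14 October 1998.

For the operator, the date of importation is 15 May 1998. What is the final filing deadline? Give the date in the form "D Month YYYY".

15 business days after 15 May 1998, excluding weekends and holidays, is 5 June 1998.
5 June 1998 is a Friday and not a listed holiday, so it stands.
So the filing is due 5 June 1998.

5 June 1998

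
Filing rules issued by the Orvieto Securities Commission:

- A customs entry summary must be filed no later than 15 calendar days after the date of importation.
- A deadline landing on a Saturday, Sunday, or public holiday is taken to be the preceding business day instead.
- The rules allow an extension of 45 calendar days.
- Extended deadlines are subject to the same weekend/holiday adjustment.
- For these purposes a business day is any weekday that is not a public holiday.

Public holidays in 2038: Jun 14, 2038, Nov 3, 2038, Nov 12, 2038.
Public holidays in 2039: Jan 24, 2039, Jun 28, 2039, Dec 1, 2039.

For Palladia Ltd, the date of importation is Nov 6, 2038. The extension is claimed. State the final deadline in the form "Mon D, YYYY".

Jan 3, 2039

Trigger date Nov 6, 2038 + 15 calendar days = Nov 21, 2038.
Nov 21, 2038 falls on a Sunday. Rolling to the preceding business day gives Nov 19, 2038, a Friday.
Add the 45 calendar-day extension to Nov 19, 2038: Jan 3, 2039.
Jan 3, 2039 is a Monday and not a listed holiday, so it stands.
So the filing is due Jan 3, 2039.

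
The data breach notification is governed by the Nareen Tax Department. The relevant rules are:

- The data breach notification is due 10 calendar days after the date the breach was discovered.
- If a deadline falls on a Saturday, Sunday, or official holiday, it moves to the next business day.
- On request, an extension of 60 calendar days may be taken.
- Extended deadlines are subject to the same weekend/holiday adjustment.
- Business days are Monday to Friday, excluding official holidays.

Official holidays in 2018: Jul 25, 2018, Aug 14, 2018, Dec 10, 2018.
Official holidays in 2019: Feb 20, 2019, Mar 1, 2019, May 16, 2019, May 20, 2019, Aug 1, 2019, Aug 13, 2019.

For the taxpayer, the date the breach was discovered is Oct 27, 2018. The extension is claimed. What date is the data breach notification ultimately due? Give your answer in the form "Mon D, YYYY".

From Oct 27, 2018, 10 calendar days later is Nov 6, 2018.
Since Nov 6, 2018 is a Tuesday and not a holiday, the date is unchanged.
With the 60-day extension, Nov 6, 2018 becomes Jan 5, 2019.
Because Jan 5, 2019 is a Saturday, the deadline becomes Jan 7, 2019 (Monday).
The final due date is Jan 7, 2019.

Jan 7, 2019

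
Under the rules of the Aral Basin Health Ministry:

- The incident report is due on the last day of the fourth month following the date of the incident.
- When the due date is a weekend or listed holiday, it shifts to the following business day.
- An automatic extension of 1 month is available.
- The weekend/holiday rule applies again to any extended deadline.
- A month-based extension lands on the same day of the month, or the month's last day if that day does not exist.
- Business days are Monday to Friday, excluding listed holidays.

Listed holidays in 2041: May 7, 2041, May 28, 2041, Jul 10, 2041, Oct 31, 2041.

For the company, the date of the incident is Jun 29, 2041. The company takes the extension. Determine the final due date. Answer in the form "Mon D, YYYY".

Dec 2, 2041

4 months after Jun 29, 2041 falls in October 2041; the last day of that month is Oct 31, 2041.
Oct 31, 2041 is a listed holiday; the next business day is Nov 1, 2041 (Friday).
Add 1 month to Nov 1, 2041: Dec 1, 2041.
Dec 1, 2041 is a Sunday; the next business day is Dec 2, 2041 (Monday).
The final due date is Dec 2, 2041.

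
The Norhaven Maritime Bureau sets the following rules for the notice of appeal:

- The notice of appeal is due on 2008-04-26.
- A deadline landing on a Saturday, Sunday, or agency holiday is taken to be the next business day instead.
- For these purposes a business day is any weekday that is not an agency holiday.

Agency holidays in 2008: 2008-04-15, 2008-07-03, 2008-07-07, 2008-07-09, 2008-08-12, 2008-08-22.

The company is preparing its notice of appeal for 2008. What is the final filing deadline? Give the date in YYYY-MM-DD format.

The stated deadline is 2008-04-26.
2008-04-26 is a Saturday, so it moves to the next business day, 2008-04-28 (Monday).
Final deadline: 2008-04-28.

2008-04-28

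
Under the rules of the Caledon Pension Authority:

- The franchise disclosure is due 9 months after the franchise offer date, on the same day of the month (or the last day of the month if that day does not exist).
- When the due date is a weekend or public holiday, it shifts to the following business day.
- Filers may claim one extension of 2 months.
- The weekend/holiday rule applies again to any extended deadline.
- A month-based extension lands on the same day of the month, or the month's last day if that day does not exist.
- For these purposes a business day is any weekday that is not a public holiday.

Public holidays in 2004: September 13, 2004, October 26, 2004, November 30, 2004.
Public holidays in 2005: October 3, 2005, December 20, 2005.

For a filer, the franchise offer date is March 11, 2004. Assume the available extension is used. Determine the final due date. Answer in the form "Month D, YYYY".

February 14, 2005

9 months after March 11, 2004, on the same day of the month, is December 11, 2004.
December 11, 2004 is a Saturday, so it moves to the next business day, December 13, 2004 (Monday).
The 2 months extension carries December 13, 2004 to February 13, 2005.
Because February 13, 2005 is a Sunday, the deadline becomes February 14, 2005 (Monday).
Deadline: February 14, 2005.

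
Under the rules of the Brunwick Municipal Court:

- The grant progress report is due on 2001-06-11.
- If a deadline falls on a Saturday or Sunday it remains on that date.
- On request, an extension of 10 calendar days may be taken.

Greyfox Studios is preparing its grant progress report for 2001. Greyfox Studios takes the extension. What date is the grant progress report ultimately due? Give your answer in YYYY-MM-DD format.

2001-06-21

Start from the fixed due date, 2001-06-11.
No adjustment is made for weekends or holidays, so 2001-06-11 stands.
The 10-calendar-day extension moves the deadline from 2001-06-11 to 2001-06-21.
2001-06-21 falls on a Thursday. The rules make no weekend/holiday allowance, so it remains 2001-06-21.
Final deadline: 2001-06-21.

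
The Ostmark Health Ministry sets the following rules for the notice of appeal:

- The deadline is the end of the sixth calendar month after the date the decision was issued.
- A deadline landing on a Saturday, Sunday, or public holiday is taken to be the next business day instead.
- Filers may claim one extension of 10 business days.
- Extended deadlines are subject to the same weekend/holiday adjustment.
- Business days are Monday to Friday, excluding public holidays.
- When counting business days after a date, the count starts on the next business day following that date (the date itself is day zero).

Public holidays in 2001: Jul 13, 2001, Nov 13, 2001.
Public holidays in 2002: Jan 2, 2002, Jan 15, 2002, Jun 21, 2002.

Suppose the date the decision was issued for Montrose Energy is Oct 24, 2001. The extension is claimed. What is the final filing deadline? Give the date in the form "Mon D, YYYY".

The sixth month after Oct 24, 2001 is April 2002, whose last day is Apr 30, 2002.
Apr 30, 2002 falls on a Tuesday, which is a business day, so no adjustment is needed.
Applying the 10-business-day extension: 10 business days after Apr 30, 2002 is May 14, 2002.
May 14, 2002 (Tuesday) is already a business day.
The final due date is May 14, 2002.

May 14, 2002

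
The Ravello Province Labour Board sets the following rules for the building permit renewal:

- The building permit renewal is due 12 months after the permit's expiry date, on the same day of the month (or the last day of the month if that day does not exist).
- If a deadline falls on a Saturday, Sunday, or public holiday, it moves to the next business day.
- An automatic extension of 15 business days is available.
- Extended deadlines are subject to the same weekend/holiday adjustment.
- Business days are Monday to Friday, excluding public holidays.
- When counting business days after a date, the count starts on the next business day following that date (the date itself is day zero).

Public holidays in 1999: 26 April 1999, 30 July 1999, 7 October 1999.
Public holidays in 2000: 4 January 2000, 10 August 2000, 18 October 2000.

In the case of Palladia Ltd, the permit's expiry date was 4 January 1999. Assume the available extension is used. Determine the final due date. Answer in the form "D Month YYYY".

Moving 12 months forward from 4 January 1999 on the corresponding day gives 4 January 2000.
4 January 2000 is a listed holiday, so it moves to the next business day, 5 January 2000 (Wednesday).
Counting 15 further business days from 5 January 2000 reaches 26 January 2000.
26 January 2000 (Wednesday) is already a business day.
The final due date is 26 January 2000.

26 January 2000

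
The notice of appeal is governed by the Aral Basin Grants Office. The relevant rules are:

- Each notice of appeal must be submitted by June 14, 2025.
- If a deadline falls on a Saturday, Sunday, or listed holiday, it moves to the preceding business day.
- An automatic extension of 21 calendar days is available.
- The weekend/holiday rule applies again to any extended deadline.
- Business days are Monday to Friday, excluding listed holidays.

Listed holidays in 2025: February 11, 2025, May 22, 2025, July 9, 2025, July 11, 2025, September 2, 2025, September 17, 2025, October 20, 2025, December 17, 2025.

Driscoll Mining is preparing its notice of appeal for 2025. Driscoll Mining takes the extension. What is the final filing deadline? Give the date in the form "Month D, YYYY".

July 4, 2025

Start from the fixed due date, June 14, 2025.
June 14, 2025 is a Saturday; the preceding business day is June 13, 2025 (Friday).
The 21-calendar-day extension moves the deadline from June 13, 2025 to July 4, 2025.
Since July 4, 2025 is a Friday and not a holiday, the date is unchanged.
Deadline: July 4, 2025.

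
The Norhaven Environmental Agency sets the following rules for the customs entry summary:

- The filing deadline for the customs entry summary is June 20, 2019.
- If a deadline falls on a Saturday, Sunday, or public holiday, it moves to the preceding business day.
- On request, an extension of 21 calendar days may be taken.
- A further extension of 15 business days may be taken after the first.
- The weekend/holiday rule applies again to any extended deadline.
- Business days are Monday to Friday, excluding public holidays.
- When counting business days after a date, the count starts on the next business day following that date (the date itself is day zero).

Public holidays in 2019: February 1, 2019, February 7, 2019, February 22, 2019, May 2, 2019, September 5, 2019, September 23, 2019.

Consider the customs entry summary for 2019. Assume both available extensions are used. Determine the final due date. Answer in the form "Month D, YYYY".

August 1, 2019

The statutory due date is June 20, 2019.
June 20, 2019 (Thursday) is already a business day.
The 21-calendar-day extension moves the deadline from June 20, 2019 to July 11, 2019.
July 11, 2019 (Thursday) is already a business day.
Counting 15 further business days from July 11, 2019 reaches August 1, 2019.
August 1, 2019 (Thursday) is already a business day.
Final deadline: August 1, 2019.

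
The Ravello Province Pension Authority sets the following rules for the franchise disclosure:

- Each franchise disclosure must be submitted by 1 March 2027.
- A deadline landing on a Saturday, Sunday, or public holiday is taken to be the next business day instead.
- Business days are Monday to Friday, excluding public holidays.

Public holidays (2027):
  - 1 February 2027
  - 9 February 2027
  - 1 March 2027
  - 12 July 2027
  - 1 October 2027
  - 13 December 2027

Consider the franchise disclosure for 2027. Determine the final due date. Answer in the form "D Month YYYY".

2 March 2027

The stated deadline is 1 March 2027.
1 March 2027 is a listed holiday; the next business day is 2 March 2027 (Tuesday).
Deadline: 2 March 2027.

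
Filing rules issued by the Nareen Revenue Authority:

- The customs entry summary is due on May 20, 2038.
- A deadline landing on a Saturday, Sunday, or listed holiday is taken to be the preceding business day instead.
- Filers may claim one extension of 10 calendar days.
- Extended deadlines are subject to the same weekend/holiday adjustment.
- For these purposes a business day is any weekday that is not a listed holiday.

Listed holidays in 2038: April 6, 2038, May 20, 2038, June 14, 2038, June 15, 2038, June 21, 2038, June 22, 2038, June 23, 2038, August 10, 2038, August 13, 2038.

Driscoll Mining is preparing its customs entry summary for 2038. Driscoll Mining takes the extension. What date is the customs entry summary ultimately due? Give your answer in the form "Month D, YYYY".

The statutory due date is May 20, 2038.
May 20, 2038 is a listed holiday; the preceding business day is May 19, 2038 (Wednesday).
With the 10-day extension, May 19, 2038 becomes May 29, 2038.
Because May 29, 2038 is a Saturday, the deadline becomes May 28, 2038 (Friday).
Deadline: May 28, 2038.

May 28, 2038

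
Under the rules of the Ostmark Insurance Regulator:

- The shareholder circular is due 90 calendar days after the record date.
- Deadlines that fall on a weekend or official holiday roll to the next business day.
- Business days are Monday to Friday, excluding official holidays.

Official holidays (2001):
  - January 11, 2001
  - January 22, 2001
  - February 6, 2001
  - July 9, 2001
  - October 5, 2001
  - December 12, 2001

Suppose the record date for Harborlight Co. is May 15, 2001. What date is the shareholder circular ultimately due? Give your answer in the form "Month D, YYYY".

August 13, 2001

Trigger date May 15, 2001 + 90 calendar days = August 13, 2001.
August 13, 2001 is a Monday and not a listed holiday, so it stands.
Final deadline: August 13, 2001.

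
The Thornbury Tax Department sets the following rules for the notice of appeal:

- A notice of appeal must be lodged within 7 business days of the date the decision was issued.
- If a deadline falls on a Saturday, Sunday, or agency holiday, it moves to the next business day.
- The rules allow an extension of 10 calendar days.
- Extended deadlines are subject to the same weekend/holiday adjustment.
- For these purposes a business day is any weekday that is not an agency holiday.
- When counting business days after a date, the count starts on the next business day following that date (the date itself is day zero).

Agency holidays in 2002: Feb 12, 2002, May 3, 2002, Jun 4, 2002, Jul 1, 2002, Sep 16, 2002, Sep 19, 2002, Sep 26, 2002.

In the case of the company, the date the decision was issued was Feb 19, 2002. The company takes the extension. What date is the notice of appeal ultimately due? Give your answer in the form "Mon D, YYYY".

Mar 11, 2002

Counting 7 business days after Feb 19, 2002 (skipping weekends and listed holidays) reaches Feb 28, 2002.
Feb 28, 2002 falls on a Thursday, which is a business day, so no adjustment is needed.
Add the 10 calendar-day extension to Feb 28, 2002: Mar 10, 2002.
Because Mar 10, 2002 is a Sunday, the deadline becomes Mar 11, 2002 (Monday).
So the filing is due Mar 11, 2002.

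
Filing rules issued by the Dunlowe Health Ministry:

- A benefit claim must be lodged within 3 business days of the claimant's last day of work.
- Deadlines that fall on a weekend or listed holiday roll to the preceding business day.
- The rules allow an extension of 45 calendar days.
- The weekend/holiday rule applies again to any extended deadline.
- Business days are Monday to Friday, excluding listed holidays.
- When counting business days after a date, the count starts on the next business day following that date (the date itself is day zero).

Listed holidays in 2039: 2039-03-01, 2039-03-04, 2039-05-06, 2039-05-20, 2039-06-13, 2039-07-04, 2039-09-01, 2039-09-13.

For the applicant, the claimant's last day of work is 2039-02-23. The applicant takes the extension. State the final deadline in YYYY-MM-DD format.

2039-04-14

Starting the day after 2039-02-23 and counting 3 business days lands on 2039-02-28.
Since 2039-02-28 is a Monday and not a holiday, the date is unchanged.
Add the 45 calendar-day extension to 2039-02-28: 2039-04-14.
2039-04-14 is a Thursday and not a listed holiday, so it stands.
The final due date is 2039-04-14.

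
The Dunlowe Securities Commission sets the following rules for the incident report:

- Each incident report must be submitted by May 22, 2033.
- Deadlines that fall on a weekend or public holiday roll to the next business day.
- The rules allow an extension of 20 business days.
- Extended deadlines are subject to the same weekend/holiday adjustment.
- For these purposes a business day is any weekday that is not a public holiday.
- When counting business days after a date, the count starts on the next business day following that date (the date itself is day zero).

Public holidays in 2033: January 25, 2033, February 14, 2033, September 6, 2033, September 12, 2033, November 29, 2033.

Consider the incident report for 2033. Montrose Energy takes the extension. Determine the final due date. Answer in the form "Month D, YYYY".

The statutory due date is May 22, 2033.
May 22, 2033 falls on a Sunday. Rolling to the next business day gives May 23, 2033, a Monday.
Applying the 20-business-day extension: 20 business days after May 23, 2033 is June 20, 2033.
Since June 20, 2033 is a Monday and not a holiday, the date is unchanged.
Deadline: June 20, 2033.

June 20, 2033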